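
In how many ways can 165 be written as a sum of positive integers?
172389800255

p(n) counts ways to write n as a sum of positive integers (order ignored).
Euler's pentagonal recurrence: p(k) = p(k-1) + p(k-2) - p(k-5) - p(k-7) + p(k-12) + p(k-15) - ... (offsets j(3j∓1)/2, signs ++--, p(0)=1, p(<0)=0).
DP table for k = 0..164: p(0)=1, p(1)=1, p(2)=2, p(3)=3, p(4)=5, p(5)=7, p(6)=11, p(7)=15, p(8)=22, p(9)=30, p(10)=42, p(11)=56, p(12)=77, p(13)=101, p(14)=135, p(15)=176, p(16)=231, p(17)=297, p(18)=385, p(19)=490, p(20)=627, p(21)=792, p(22)=1002, p(23)=1255, p(24)=1575, p(25)=1958, p(26)=2436, p(27)=3010, p(28)=3718, p(29)=4565, p(30)=5604, p(31)=6842, p(32)=8349, p(33)=10143, p(34)=12310, p(35)=14883, p(36)=17977, p(37)=21637, p(38)=26015, p(39)=31185, p(40)=37338, p(41)=44583, p(42)=53174, p(43)=63261, p(44)=75175, p(45)=89134, p(46)=105558, p(47)=124754, p(48)=147273, p(49)=173525, p(50)=204226, p(51)=239943, p(52)=281589, p(53)=329931, p(54)=386155, p(55)=451276, p(56)=526823, p(57)=614154, p(58)=715220, p(59)=831820, p(60)=966467, p(61)=1121505, p(62)=1300156, p(63)=1505499, p(64)=1741630, p(65)=2012558, p(66)=2323520, p(67)=2679689, p(68)=3087735, p(69)=3554345, p(70)=4087968, p(71)=4697205, p(72)=5392783, p(73)=6185689, p(74)=7089500, p(75)=8118264, p(76)=9289091, p(77)=10619863, p(78)=12132164, p(79)=13848650, p(80)=15796476, p(81)=18004327, p(82)=20506255, p(83)=23338469, p(84)=26543660, p(85)=30167357, p(86)=34262962, p(87)=38887673, p(88)=44108109, p(89)=49995925, p(90)=56634173, p(91)=64112359, p(92)=72533807, p(93)=82010177, p(94)=92669720, p(95)=104651419, p(96)=118114304, p(97)=133230930, p(98)=150198136, p(99)=169229875, p(100)=190569292, p(101)=214481126, p(102)=241265379, p(103)=271248950, p(104)=304801365, p(105)=342325709, p(106)=384276336, p(107)=431149389, p(108)=483502844, p(109)=541946240, p(110)=607163746, p(111)=679903203, p(112)=761002156, p(113)=851376628, p(114)=952050665, p(115)=1064144451, p(116)=1188908248, p(117)=1327710076, p(118)=1482074143, p(119)=1653668665, p(120)=1844349560, p(121)=2056148051, p(122)=2291320912, p(123)=2552338241, p(124)=2841940500, p(125)=3163127352, p(126)=3519222692, p(127)=3913864295, p(128)=4351078600, p(129)=4835271870, p(130)=5371315400, p(131)=5964539504, p(132)=6620830889, p(133)=7346629512, p(134)=8149040695, p(135)=9035836076, p(136)=10015581680, p(137)=11097645016, p(138)=12292341831, p(139)=13610949895, p(140)=15065878135, p(141)=16670689208, p(142)=18440293320, p(143)=20390982757, p(144)=22540654445, p(145)=24908858009, p(146)=27517052599, p(147)=30388671978, p(148)=33549419497, p(149)=37027355200, p(150)=40853235313, p(151)=45060624582, p(152)=49686288421, p(153)=54770336324, p(154)=60356673280, p(155)=66493182097, p(156)=73232243759, p(157)=80630964769, p(158)=88751778802, p(159)=97662728555, p(160)=107438159466, p(161)=118159068427, p(162)=129913904637, p(163)=142798995930, p(164)=156919475295.
Final step: p(165) = p(164) + p(163) - p(160) - p(158) + p(153) + p(150) - p(143) - p(139) + p(130) + p(125) - p(114) - p(108) + p(95) + p(88) - p(73) - p(65) + p(48) + p(39) - p(20) - p(10)
= 156919475295 + 142798995930 - 107438159466 - 88751778802 + 54770336324 + 40853235313 - 20390982757 - 13610949895 + 5371315400 + 3163127352 - 952050665 - 483502844 + 104651419 + 44108109 - 6185689 - 2012558 + 147273 + 31185 - 627 - 42
= 172389800255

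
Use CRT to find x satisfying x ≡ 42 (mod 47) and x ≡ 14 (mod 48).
1358

Using Chinese Remainder Theorem:
M = 47 × 48 = 2256
M1 = 48, M2 = 47
y1 = 48^(-1) mod 47 = 1
y2 = 47^(-1) mod 48 = 47
x = (42×48×1 + 14×47×47) mod 2256 = 1358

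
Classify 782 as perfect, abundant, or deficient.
deficient

Proper divisors of 782: sum = 1 + 2 + 17 + 23 + 34 + 46 + 391 = 514
Since 514 < 782, 782 is deficient.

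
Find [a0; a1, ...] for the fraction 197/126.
[1; 1, 1, 3, 2, 3, 2]

Euclidean algorithm steps:
197 = 1 × 126 + 71
126 = 1 × 71 + 55
71 = 1 × 55 + 16
55 = 3 × 16 + 7
16 = 2 × 7 + 2
7 = 3 × 2 + 1
2 = 2 × 1 + 0
Continued fraction: [1; 1, 1, 3, 2, 3, 2]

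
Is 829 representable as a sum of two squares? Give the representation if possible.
10² + 27² (a=10, b=27)

Factorization: 829 = 829
By Fermat: n is sum of two squares iff every prime p ≡ 3 (mod 4) appears to even power.
All primes ≡ 3 (mod 4) appear to even power.
Search a = 0, 1, 2, … for 829 - a² a perfect square: first hit at a = 10: 829 - 100 = 729 = 27².
829 = 10² + 27² = 100 + 729 ✓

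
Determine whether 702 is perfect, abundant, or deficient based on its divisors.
abundant

Proper divisors of 702: sum = 1 + 2 + 3 + 6 + 9 + 13 + 18 + 26 + 27 + 39 + 54 + 78 + 117 + 234 + 351 = 978
Since 978 > 702, 702 is abundant.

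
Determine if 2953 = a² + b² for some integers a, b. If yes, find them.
12² + 53² (a=12, b=53)

Factorization: 2953 = 2953
By Fermat: n is sum of two squares iff every prime p ≡ 3 (mod 4) appears to even power.
All primes ≡ 3 (mod 4) appear to even power.
Search a = 0, 1, 2, … for 2953 - a² a perfect square: first hit at a = 12: 2953 - 144 = 2809 = 53².
2953 = 12² + 53² = 144 + 2809 ✓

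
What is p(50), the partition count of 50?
204226

p(n) counts ways to write n as a sum of positive integers (order ignored).
Euler's pentagonal recurrence: p(k) = p(k-1) + p(k-2) - p(k-5) - p(k-7) + p(k-12) + p(k-15) - ... (offsets j(3j∓1)/2, signs ++--, p(0)=1, p(<0)=0).
DP table for k = 0..49: p(0)=1, p(1)=1, p(2)=2, p(3)=3, p(4)=5, p(5)=7, p(6)=11, p(7)=15, p(8)=22, p(9)=30, p(10)=42, p(11)=56, p(12)=77, p(13)=101, p(14)=135, p(15)=176, p(16)=231, p(17)=297, p(18)=385, p(19)=490, p(20)=627, p(21)=792, p(22)=1002, p(23)=1255, p(24)=1575, p(25)=1958, p(26)=2436, p(27)=3010, p(28)=3718, p(29)=4565, p(30)=5604, p(31)=6842, p(32)=8349, p(33)=10143, p(34)=12310, p(35)=14883, p(36)=17977, p(37)=21637, p(38)=26015, p(39)=31185, p(40)=37338, p(41)=44583, p(42)=53174, p(43)=63261, p(44)=75175, p(45)=89134, p(46)=105558, p(47)=124754, p(48)=147273, p(49)=173525.
Final step: p(50) = p(49) + p(48) - p(45) - p(43) + p(38) + p(35) - p(28) - p(24) + p(15) + p(10)
= 173525 + 147273 - 89134 - 63261 + 26015 + 14883 - 3718 - 1575 + 176 + 42
= 204226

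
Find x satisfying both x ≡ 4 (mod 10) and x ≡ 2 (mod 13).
54

Using Chinese Remainder Theorem:
M = 10 × 13 = 130
M1 = 13, M2 = 10
y1 = 13^(-1) mod 10 = 7
y2 = 10^(-1) mod 13 = 4
x = (4×13×7 + 2×10×4) mod 130 = 54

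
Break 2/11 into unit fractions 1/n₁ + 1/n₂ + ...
1/6 + 1/66

Greedy algorithm:
2/11: ceiling(11/2) = 6, use 1/6
1/66: ceiling(66/1) = 66, use 1/66
Result: 2/11 = 1/6 + 1/66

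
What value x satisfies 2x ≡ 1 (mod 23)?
12

gcd(2, 23) = 1, so the inverse exists.
Extended Euclidean algorithm on (23, 2):
23 = 11 × 2 + 1  ⟹  1 = (1)·23 + (-11)·2
So (-11)·2 ≡ 1 (mod 23), i.e. 2^(-1) ≡ -11 ≡ 12 (mod 23).
Check: 2 × 12 = 24 ≡ 1 (mod 23)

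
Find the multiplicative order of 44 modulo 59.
58

59 is prime, so ord(44) divides φ(59) = 58.
Divisors of 58: 1, 2, 29, 58.
Repeated squaring: 44^1 ≡ 44, 44^2 ≡ 48, 44^4 ≡ 3, 44^8 ≡ 9, 44^16 ≡ 22, 44^32 ≡ 12 (mod 59).
Test 44^d mod 59 for each divisor d in increasing order:
44^1 ≡ 44
44^2 ≡ 48
44^29 = 44^16·44^8·44^4·44^1 ≡ 58
44^58 = 44^32·44^16·44^8·44^2 ≡ 1  ← first divisor giving 1
The order is 58.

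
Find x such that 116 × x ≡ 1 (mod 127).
23

gcd(116, 127) = 1, so the inverse exists.
Extended Euclidean algorithm on (127, 116):
127 = 1 × 116 + 11  ⟹  11 = (1)·127 + (-1)·116
116 = 10 × 11 + 6  ⟹  6 = (-10)·127 + (11)·116
11 = 1 × 6 + 5  ⟹  5 = (11)·127 + (-12)·116
6 = 1 × 5 + 1  ⟹  1 = (-21)·127 + (23)·116
So (23)·116 ≡ 1 (mod 127), i.e. 116^(-1) ≡ 23 (mod 127).
Check: 116 × 23 = 2668 ≡ 1 (mod 127)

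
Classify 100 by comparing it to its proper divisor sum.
abundant

Proper divisors of 100: sum = 1 + 2 + 4 + 5 + 10 + 20 + 25 + 50 = 117
Since 117 > 100, 100 is abundant.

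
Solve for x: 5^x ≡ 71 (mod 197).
183

Baby-step giant-step with step n = ⌈√197⌉ = 15.
Baby steps 5^j mod 197 (j:value) for j=0..14: 0:1, 1:5, 2:25, 3:125, 4:34, 5:170, 6:62, 7:113, 8:171, 9:67, 10:138, 11:99, 12:101, 13:111, 14:161.
Giant-step multiplier: 5^(-15) ≡ 5^(196-15) = 5^181 ≡ 58 (mod 197).
Giant steps γ_i = 71·58^i mod 197: γ_0=71, γ_1=178, γ_2=80, γ_3=109, γ_4=18, γ_5=59, γ_6=73, γ_7=97, γ_8=110, γ_9=76, γ_10=74, γ_11=155, γ_12=125 (in table at j=3).
x = i·n + j = 12·15 + 3 = 183.
Check: 5^183 ≡ 71 (mod 197).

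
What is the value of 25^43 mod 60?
25

Repeated squaring. Binary of 43 = 101011.
25^1 ≡ 25 (mod 60); 25^2 ≡ 25 (mod 60); 25^4 ≡ 25 (mod 60); 25^8 ≡ 25 (mod 60); 25^16 ≡ 25 (mod 60); 25^32 ≡ 25 (mod 60)
25^43 = 25^1 × 25^2 × 25^8 × 25^32 ≡ 25 (mod 60)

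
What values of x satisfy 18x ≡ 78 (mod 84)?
x ≡ 9 (mod 14)

gcd(18, 84) = 6, which divides 78, so solutions exist.
Divide through by 6: 3x ≡ 13 (mod 14).
Find 3^(-1) mod 14 by the extended Euclidean algorithm:
14 = 4 × 3 + 2  ⟹  2 = (1)·14 + (-4)·3
3 = 1 × 2 + 1  ⟹  1 = (-1)·14 + (5)·3
So (5)·3 ≡ 1 (mod 14), i.e. 3^(-1) ≡ 5 (mod 14).
x ≡ 5 × 13 = 65 ≡ 9 (mod 14).
Check: 18 × 9 = 162 ≡ 78 (mod 84).
x ≡ 9 (mod 14), giving 6 solutions mod 84.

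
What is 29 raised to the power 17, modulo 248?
213

Repeated squaring. Binary of 17 = 10001.
29^1 ≡ 29 (mod 248); 29^2 ≡ 97 (mod 248); 29^4 ≡ 233 (mod 248); 29^8 ≡ 225 (mod 248); 29^16 ≡ 33 (mod 248)
29^17 = 29^1 × 29^16 ≡ 213 (mod 248)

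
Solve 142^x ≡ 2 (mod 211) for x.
169

Baby-step giant-step with step n = ⌈√211⌉ = 15.
Baby steps 142^j mod 211 (j:value) for j=0..14: 0:1, 1:142, 2:119, 3:18, 4:24, 5:32, 6:113, 7:10, 8:154, 9:135, 10:180, 11:29, 12:109, 13:75, 14:100.
Giant-step multiplier: 142^(-15) ≡ 142^(210-15) = 142^195 ≡ 67 (mod 211).
Giant steps γ_i = 2·67^i mod 211: γ_0=2, γ_1=134, γ_2=116, γ_3=176, γ_4=187, γ_5=80, γ_6=85, γ_7=209, γ_8=77, γ_9=95, γ_10=35, γ_11=24 (in table at j=4).
x = i·n + j = 11·15 + 4 = 169.
Check: 142^169 ≡ 2 (mod 211).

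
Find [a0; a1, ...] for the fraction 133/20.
[6; 1, 1, 1, 6]

Euclidean algorithm steps:
133 = 6 × 20 + 13
20 = 1 × 13 + 7
13 = 1 × 7 + 6
7 = 1 × 6 + 1
6 = 6 × 1 + 0
Continued fraction: [6; 1, 1, 1, 6]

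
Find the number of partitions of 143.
20390982757

p(n) counts ways to write n as a sum of positive integers (order ignored).
Euler's pentagonal recurrence: p(k) = p(k-1) + p(k-2) - p(k-5) - p(k-7) + p(k-12) + p(k-15) - ... (offsets j(3j∓1)/2, signs ++--, p(0)=1, p(<0)=0).
DP table for k = 0..142: p(0)=1, p(1)=1, p(2)=2, p(3)=3, p(4)=5, p(5)=7, p(6)=11, p(7)=15, p(8)=22, p(9)=30, p(10)=42, p(11)=56, p(12)=77, p(13)=101, p(14)=135, p(15)=176, p(16)=231, p(17)=297, p(18)=385, p(19)=490, p(20)=627, p(21)=792, p(22)=1002, p(23)=1255, p(24)=1575, p(25)=1958, p(26)=2436, p(27)=3010, p(28)=3718, p(29)=4565, p(30)=5604, p(31)=6842, p(32)=8349, p(33)=10143, p(34)=12310, p(35)=14883, p(36)=17977, p(37)=21637, p(38)=26015, p(39)=31185, p(40)=37338, p(41)=44583, p(42)=53174, p(43)=63261, p(44)=75175, p(45)=89134, p(46)=105558, p(47)=124754, p(48)=147273, p(49)=173525, p(50)=204226, p(51)=239943, p(52)=281589, p(53)=329931, p(54)=386155, p(55)=451276, p(56)=526823, p(57)=614154, p(58)=715220, p(59)=831820, p(60)=966467, p(61)=1121505, p(62)=1300156, p(63)=1505499, p(64)=1741630, p(65)=2012558, p(66)=2323520, p(67)=2679689, p(68)=3087735, p(69)=3554345, p(70)=4087968, p(71)=4697205, p(72)=5392783, p(73)=6185689, p(74)=7089500, p(75)=8118264, p(76)=9289091, p(77)=10619863, p(78)=12132164, p(79)=13848650, p(80)=15796476, p(81)=18004327, p(82)=20506255, p(83)=23338469, p(84)=26543660, p(85)=30167357, p(86)=34262962, p(87)=38887673, p(88)=44108109, p(89)=49995925, p(90)=56634173, p(91)=64112359, p(92)=72533807, p(93)=82010177, p(94)=92669720, p(95)=104651419, p(96)=118114304, p(97)=133230930, p(98)=150198136, p(99)=169229875, p(100)=190569292, p(101)=214481126, p(102)=241265379, p(103)=271248950, p(104)=304801365, p(105)=342325709, p(106)=384276336, p(107)=431149389, p(108)=483502844, p(109)=541946240, p(110)=607163746, p(111)=679903203, p(112)=761002156, p(113)=851376628, p(114)=952050665, p(115)=1064144451, p(116)=1188908248, p(117)=1327710076, p(118)=1482074143, p(119)=1653668665, p(120)=1844349560, p(121)=2056148051, p(122)=2291320912, p(123)=2552338241, p(124)=2841940500, p(125)=3163127352, p(126)=3519222692, p(127)=3913864295, p(128)=4351078600, p(129)=4835271870, p(130)=5371315400, p(131)=5964539504, p(132)=6620830889, p(133)=7346629512, p(134)=8149040695, p(135)=9035836076, p(136)=10015581680, p(137)=11097645016, p(138)=12292341831, p(139)=13610949895, p(140)=15065878135, p(141)=16670689208, p(142)=18440293320.
Final step: p(143) = p(142) + p(141) - p(138) - p(136) + p(131) + p(128) - p(121) - p(117) + p(108) + p(103) - p(92) - p(86) + p(73) + p(66) - p(51) - p(43) + p(26) + p(17)
= 18440293320 + 16670689208 - 12292341831 - 10015581680 + 5964539504 + 4351078600 - 2056148051 - 1327710076 + 483502844 + 271248950 - 72533807 - 34262962 + 6185689 + 2323520 - 239943 - 63261 + 2436 + 297
= 20390982757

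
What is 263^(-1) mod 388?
239

gcd(263, 388) = 1, so the inverse exists.
Extended Euclidean algorithm on (388, 263):
388 = 1 × 263 + 125  ⟹  125 = (1)·388 + (-1)·263
263 = 2 × 125 + 13  ⟹  13 = (-2)·388 + (3)·263
125 = 9 × 13 + 8  ⟹  8 = (19)·388 + (-28)·263
13 = 1 × 8 + 5  ⟹  5 = (-21)·388 + (31)·263
8 = 1 × 5 + 3  ⟹  3 = (40)·388 + (-59)·263
5 = 1 × 3 + 2  ⟹  2 = (-61)·388 + (90)·263
3 = 1 × 2 + 1  ⟹  1 = (101)·388 + (-149)·263
So (-149)·263 ≡ 1 (mod 388), i.e. 263^(-1) ≡ -149 ≡ 239 (mod 388).
Check: 263 × 239 = 62857 ≡ 1 (mod 388)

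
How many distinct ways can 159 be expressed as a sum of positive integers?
97662728555

p(n) counts ways to write n as a sum of positive integers (order ignored).
Euler's pentagonal recurrence: p(k) = p(k-1) + p(k-2) - p(k-5) - p(k-7) + p(k-12) + p(k-15) - ... (offsets j(3j∓1)/2, signs ++--, p(0)=1, p(<0)=0).
DP table for k = 0..158: p(0)=1, p(1)=1, p(2)=2, p(3)=3, p(4)=5, p(5)=7, p(6)=11, p(7)=15, p(8)=22, p(9)=30, p(10)=42, p(11)=56, p(12)=77, p(13)=101, p(14)=135, p(15)=176, p(16)=231, p(17)=297, p(18)=385, p(19)=490, p(20)=627, p(21)=792, p(22)=1002, p(23)=1255, p(24)=1575, p(25)=1958, p(26)=2436, p(27)=3010, p(28)=3718, p(29)=4565, p(30)=5604, p(31)=6842, p(32)=8349, p(33)=10143, p(34)=12310, p(35)=14883, p(36)=17977, p(37)=21637, p(38)=26015, p(39)=31185, p(40)=37338, p(41)=44583, p(42)=53174, p(43)=63261, p(44)=75175, p(45)=89134, p(46)=105558, p(47)=124754, p(48)=147273, p(49)=173525, p(50)=204226, p(51)=239943, p(52)=281589, p(53)=329931, p(54)=386155, p(55)=451276, p(56)=526823, p(57)=614154, p(58)=715220, p(59)=831820, p(60)=966467, p(61)=1121505, p(62)=1300156, p(63)=1505499, p(64)=1741630, p(65)=2012558, p(66)=2323520, p(67)=2679689, p(68)=3087735, p(69)=3554345, p(70)=4087968, p(71)=4697205, p(72)=5392783, p(73)=6185689, p(74)=7089500, p(75)=8118264, p(76)=9289091, p(77)=10619863, p(78)=12132164, p(79)=13848650, p(80)=15796476, p(81)=18004327, p(82)=20506255, p(83)=23338469, p(84)=26543660, p(85)=30167357, p(86)=34262962, p(87)=38887673, p(88)=44108109, p(89)=49995925, p(90)=56634173, p(91)=64112359, p(92)=72533807, p(93)=82010177, p(94)=92669720, p(95)=104651419, p(96)=118114304, p(97)=133230930, p(98)=150198136, p(99)=169229875, p(100)=190569292, p(101)=214481126, p(102)=241265379, p(103)=271248950, p(104)=304801365, p(105)=342325709, p(106)=384276336, p(107)=431149389, p(108)=483502844, p(109)=541946240, p(110)=607163746, p(111)=679903203, p(112)=761002156, p(113)=851376628, p(114)=952050665, p(115)=1064144451, p(116)=1188908248, p(117)=1327710076, p(118)=1482074143, p(119)=1653668665, p(120)=1844349560, p(121)=2056148051, p(122)=2291320912, p(123)=2552338241, p(124)=2841940500, p(125)=3163127352, p(126)=3519222692, p(127)=3913864295, p(128)=4351078600, p(129)=4835271870, p(130)=5371315400, p(131)=5964539504, p(132)=6620830889, p(133)=7346629512, p(134)=8149040695, p(135)=9035836076, p(136)=10015581680, p(137)=11097645016, p(138)=12292341831, p(139)=13610949895, p(140)=15065878135, p(141)=16670689208, p(142)=18440293320, p(143)=20390982757, p(144)=22540654445, p(145)=24908858009, p(146)=27517052599, p(147)=30388671978, p(148)=33549419497, p(149)=37027355200, p(150)=40853235313, p(151)=45060624582, p(152)=49686288421, p(153)=54770336324, p(154)=60356673280, p(155)=66493182097, p(156)=73232243759, p(157)=80630964769, p(158)=88751778802.
Final step: p(159) = p(158) + p(157) - p(154) - p(152) + p(147) + p(144) - p(137) - p(133) + p(124) + p(119) - p(108) - p(102) + p(89) + p(82) - p(67) - p(59) + p(42) + p(33) - p(14) - p(4)
= 88751778802 + 80630964769 - 60356673280 - 49686288421 + 30388671978 + 22540654445 - 11097645016 - 7346629512 + 2841940500 + 1653668665 - 483502844 - 241265379 + 49995925 + 20506255 - 2679689 - 831820 + 53174 + 10143 - 135 - 5
= 97662728555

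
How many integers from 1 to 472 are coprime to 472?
232

472 = 2^3 × 59
φ(n) = n × ∏(1 - 1/p) for each prime p dividing n
φ(472) = 472 × (1 - 1/2) × (1 - 1/59) = 232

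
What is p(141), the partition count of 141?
16670689208

p(n) counts ways to write n as a sum of positive integers (order ignored).
Euler's pentagonal recurrence: p(k) = p(k-1) + p(k-2) - p(k-5) - p(k-7) + p(k-12) + p(k-15) - ... (offsets j(3j∓1)/2, signs ++--, p(0)=1, p(<0)=0).
DP table for k = 0..140: p(0)=1, p(1)=1, p(2)=2, p(3)=3, p(4)=5, p(5)=7, p(6)=11, p(7)=15, p(8)=22, p(9)=30, p(10)=42, p(11)=56, p(12)=77, p(13)=101, p(14)=135, p(15)=176, p(16)=231, p(17)=297, p(18)=385, p(19)=490, p(20)=627, p(21)=792, p(22)=1002, p(23)=1255, p(24)=1575, p(25)=1958, p(26)=2436, p(27)=3010, p(28)=3718, p(29)=4565, p(30)=5604, p(31)=6842, p(32)=8349, p(33)=10143, p(34)=12310, p(35)=14883, p(36)=17977, p(37)=21637, p(38)=26015, p(39)=31185, p(40)=37338, p(41)=44583, p(42)=53174, p(43)=63261, p(44)=75175, p(45)=89134, p(46)=105558, p(47)=124754, p(48)=147273, p(49)=173525, p(50)=204226, p(51)=239943, p(52)=281589, p(53)=329931, p(54)=386155, p(55)=451276, p(56)=526823, p(57)=614154, p(58)=715220, p(59)=831820, p(60)=966467, p(61)=1121505, p(62)=1300156, p(63)=1505499, p(64)=1741630, p(65)=2012558, p(66)=2323520, p(67)=2679689, p(68)=3087735, p(69)=3554345, p(70)=4087968, p(71)=4697205, p(72)=5392783, p(73)=6185689, p(74)=7089500, p(75)=8118264, p(76)=9289091, p(77)=10619863, p(78)=12132164, p(79)=13848650, p(80)=15796476, p(81)=18004327, p(82)=20506255, p(83)=23338469, p(84)=26543660, p(85)=30167357, p(86)=34262962, p(87)=38887673, p(88)=44108109, p(89)=49995925, p(90)=56634173, p(91)=64112359, p(92)=72533807, p(93)=82010177, p(94)=92669720, p(95)=104651419, p(96)=118114304, p(97)=133230930, p(98)=150198136, p(99)=169229875, p(100)=190569292, p(101)=214481126, p(102)=241265379, p(103)=271248950, p(104)=304801365, p(105)=342325709, p(106)=384276336, p(107)=431149389, p(108)=483502844, p(109)=541946240, p(110)=607163746, p(111)=679903203, p(112)=761002156, p(113)=851376628, p(114)=952050665, p(115)=1064144451, p(116)=1188908248, p(117)=1327710076, p(118)=1482074143, p(119)=1653668665, p(120)=1844349560, p(121)=2056148051, p(122)=2291320912, p(123)=2552338241, p(124)=2841940500, p(125)=3163127352, p(126)=3519222692, p(127)=3913864295, p(128)=4351078600, p(129)=4835271870, p(130)=5371315400, p(131)=5964539504, p(132)=6620830889, p(133)=7346629512, p(134)=8149040695, p(135)=9035836076, p(136)=10015581680, p(137)=11097645016, p(138)=12292341831, p(139)=13610949895, p(140)=15065878135.
Final step: p(141) = p(140) + p(139) - p(136) - p(134) + p(129) + p(126) - p(119) - p(115) + p(106) + p(101) - p(90) - p(84) + p(71) + p(64) - p(49) - p(41) + p(24) + p(15)
= 15065878135 + 13610949895 - 10015581680 - 8149040695 + 4835271870 + 3519222692 - 1653668665 - 1064144451 + 384276336 + 214481126 - 56634173 - 26543660 + 4697205 + 1741630 - 173525 - 44583 + 1575 + 176
= 16670689208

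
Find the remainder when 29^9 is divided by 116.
29

Repeated squaring. Binary of 9 = 1001.
29^1 ≡ 29 (mod 116); 29^2 ≡ 29 (mod 116); 29^4 ≡ 29 (mod 116); 29^8 ≡ 29 (mod 116)
29^9 = 29^1 × 29^8 ≡ 29 (mod 116)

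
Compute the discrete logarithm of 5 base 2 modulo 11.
4

Baby-step giant-step with step n = ⌈√11⌉ = 4.
Baby steps 2^j mod 11 (j:value) for j=0..3: 0:1, 1:2, 2:4, 3:8.
Giant-step multiplier: 2^(-4) ≡ 2^(10-4) = 2^6 ≡ 9 (mod 11).
Giant steps γ_i = 5·9^i mod 11: γ_0=5, γ_1=1 (in table at j=0).
x = i·n + j = 1·4 + 0 = 4.
Check: 2^4 ≡ 5 (mod 11).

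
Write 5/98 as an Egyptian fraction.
1/20 + 1/980

Greedy algorithm:
5/98: ceiling(98/5) = 20, use 1/20
1/980: ceiling(980/1) = 980, use 1/980
Result: 5/98 = 1/20 + 1/980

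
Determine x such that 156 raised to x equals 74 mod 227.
150

Baby-step giant-step with step n = ⌈√227⌉ = 16.
Baby steps 156^j mod 227 (j:value) for j=0..15: 0:1, 1:156, 2:47, 3:68, 4:166, 5:18, 6:84, 7:165, 8:89, 9:37, 10:97, 11:150, 12:19, 13:13, 14:212, 15:157.
Giant-step multiplier: 156^(-16) ≡ 156^(226-16) = 156^210 ≡ 104 (mod 227).
Giant steps γ_i = 74·104^i mod 227: γ_0=74, γ_1=205, γ_2=209, γ_3=171, γ_4=78, γ_5=167, γ_6=116, γ_7=33, γ_8=27, γ_9=84 (in table at j=6).
x = i·n + j = 9·16 + 6 = 150.
Check: 156^150 ≡ 74 (mod 227).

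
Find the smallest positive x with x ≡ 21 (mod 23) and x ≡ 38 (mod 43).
941

Using Chinese Remainder Theorem:
M = 23 × 43 = 989
M1 = 43, M2 = 23
y1 = 43^(-1) mod 23 = 15
y2 = 23^(-1) mod 43 = 15
x = (21×43×15 + 38×23×15) mod 989 = 941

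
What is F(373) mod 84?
5

Matrix identity: Q^n = [[F_(n+1), F_n], [F_n, F_(n-1)]] with Q = [[1,1],[1,0]].
n = 373 = 101110101₂. Square-and-multiply, entries mod 84:
Q^1 = [[1,1],[1,0]]
Q^2 = (Q^1)² = [[2,1],[1,1]]
Q^5 = (Q^2)²·Q = [[8,5],[5,3]]
Q^11 = (Q^5)²·Q = [[60,5],[5,55]]
Q^23 = (Q^11)²·Q = [[0,13],[13,71]]
Q^46 = (Q^23)² = [[1,83],[83,2]]
Q^93 = (Q^46)²·Q = [[83,2],[2,81]]
Q^186 = (Q^93)² = [[5,76],[76,13]]
Q^373 = (Q^186)²·Q = [[29,5],[5,24]]
F_373 mod 84 = Q^373[0][1] = 5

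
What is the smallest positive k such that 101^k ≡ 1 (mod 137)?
68

137 is prime, so ord(101) divides φ(137) = 136.
Divisors of 136: 1, 2, 4, 8, 17, 34, 68, 136.
Repeated squaring: 101^1 ≡ 101, 101^2 ≡ 63, 101^4 ≡ 133, 101^8 ≡ 16, 101^16 ≡ 119, 101^32 ≡ 50, 101^64 ≡ 34, 101^128 ≡ 60 (mod 137).
Test 101^d mod 137 for each divisor d in increasing order:
101^1 ≡ 101
101^2 ≡ 63
101^4 ≡ 133
101^8 ≡ 16
101^17 = 101^16·101^1 ≡ 100
101^34 = 101^32·101^2 ≡ 136
101^68 = 101^64·101^4 ≡ 1  ← first divisor giving 1
The order is 68.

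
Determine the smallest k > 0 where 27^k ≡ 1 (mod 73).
4

73 is prime, so ord(27) divides φ(73) = 72.
Divisors of 72: 1, 2, 3, 4, 6, 8, 9, 12, 18, 24, 36, 72.
Repeated squaring: 27^1 ≡ 27, 27^2 ≡ 72, 27^4 ≡ 1, 27^8 ≡ 1, 27^16 ≡ 1, 27^32 ≡ 1, 27^64 ≡ 1 (mod 73).
Test 27^d mod 73 for each divisor d in increasing order:
27^1 ≡ 27
27^2 ≡ 72
27^3 = 27^2·27^1 ≡ 46
27^4 ≡ 1  ← first divisor giving 1
The order is 4.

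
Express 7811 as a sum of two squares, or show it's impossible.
Not possible

Factorization: 7811 = 73 × 107
By Fermat: n is sum of two squares iff every prime p ≡ 3 (mod 4) appears to even power.
Prime(s) ≡ 3 (mod 4) with odd exponent: [(107, 1)]
Therefore 7811 cannot be expressed as a² + b².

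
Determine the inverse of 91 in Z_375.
136

gcd(91, 375) = 1, so the inverse exists.
Extended Euclidean algorithm on (375, 91):
375 = 4 × 91 + 11  ⟹  11 = (1)·375 + (-4)·91
91 = 8 × 11 + 3  ⟹  3 = (-8)·375 + (33)·91
11 = 3 × 3 + 2  ⟹  2 = (25)·375 + (-103)·91
3 = 1 × 2 + 1  ⟹  1 = (-33)·375 + (136)·91
So (136)·91 ≡ 1 (mod 375), i.e. 91^(-1) ≡ 136 (mod 375).
Check: 91 × 136 = 12376 ≡ 1 (mod 375)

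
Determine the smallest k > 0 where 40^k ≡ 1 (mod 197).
49

197 is prime, so ord(40) divides φ(197) = 196.
Divisors of 196: 1, 2, 4, 7, 14, 28, 49, 98, 196.
Repeated squaring: 40^1 ≡ 40, 40^2 ≡ 24, 40^4 ≡ 182, 40^8 ≡ 28, 40^16 ≡ 193, 40^32 ≡ 16, 40^64 ≡ 59, 40^128 ≡ 132 (mod 197).
Test 40^d mod 197 for each divisor d in increasing order:
40^1 ≡ 40
40^2 ≡ 24
40^4 ≡ 182
40^7 = 40^4·40^2·40^1 ≡ 178
40^14 = 40^8·40^4·40^2 ≡ 164
40^28 = 40^16·40^8·40^4 ≡ 104
40^49 = 40^32·40^16·40^1 ≡ 1  ← first divisor giving 1
The order is 49.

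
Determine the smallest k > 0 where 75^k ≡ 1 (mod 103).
102

103 is prime, so ord(75) divides φ(103) = 102.
Divisors of 102: 1, 2, 3, 6, 17, 34, 51, 102.
Repeated squaring: 75^1 ≡ 75, 75^2 ≡ 63, 75^4 ≡ 55, 75^8 ≡ 38, 75^16 ≡ 2, 75^32 ≡ 4, 75^64 ≡ 16 (mod 103).
Test 75^d mod 103 for each divisor d in increasing order:
75^1 ≡ 75
75^2 ≡ 63
75^3 = 75^2·75^1 ≡ 90
75^6 = 75^4·75^2 ≡ 66
75^17 = 75^16·75^1 ≡ 47
75^34 = 75^32·75^2 ≡ 46
75^51 = 75^32·75^16·75^2·75^1 ≡ 102
75^102 = 75^64·75^32·75^4·75^2 ≡ 1  ← first divisor giving 1
The order is 102.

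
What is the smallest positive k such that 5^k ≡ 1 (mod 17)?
16

17 is prime, so ord(5) divides φ(17) = 16.
Divisors of 16: 1, 2, 4, 8, 16.
Repeated squaring: 5^1 ≡ 5, 5^2 ≡ 8, 5^4 ≡ 13, 5^8 ≡ 16, 5^16 ≡ 1 (mod 17).
Test 5^d mod 17 for each divisor d in increasing order:
5^1 ≡ 5
5^2 ≡ 8
5^4 ≡ 13
5^8 ≡ 16
5^16 ≡ 1  ← first divisor giving 1
The order is 16.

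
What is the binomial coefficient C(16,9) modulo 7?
2

Using Lucas' theorem:
Write n=16 and k=9 in base 7:
n in base 7: [2, 2]
k in base 7: [1, 2]
C(16,9) mod 7 = ∏ C(n_i, k_i) mod 7
Digit binomials (mod 7): C(2,1) = 2; C(2,2) = 1
Product: 2 × 1 = 2 ≡ 2 (mod 7)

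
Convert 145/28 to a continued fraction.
[5; 5, 1, 1, 2]

Euclidean algorithm steps:
145 = 5 × 28 + 5
28 = 5 × 5 + 3
5 = 1 × 3 + 2
3 = 1 × 2 + 1
2 = 2 × 1 + 0
Continued fraction: [5; 5, 1, 1, 2]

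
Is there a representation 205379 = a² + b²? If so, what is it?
Not possible

Factorization: 205379 = 59^3
By Fermat: n is sum of two squares iff every prime p ≡ 3 (mod 4) appears to even power.
Prime(s) ≡ 3 (mod 4) with odd exponent: [(59, 3)]
Therefore 205379 cannot be expressed as a² + b².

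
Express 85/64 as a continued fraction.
[1; 3, 21]

Euclidean algorithm steps:
85 = 1 × 64 + 21
64 = 3 × 21 + 1
21 = 21 × 1 + 0
Continued fraction: [1; 3, 21]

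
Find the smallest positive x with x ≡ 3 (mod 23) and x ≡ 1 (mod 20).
141

Using Chinese Remainder Theorem:
M = 23 × 20 = 460
M1 = 20, M2 = 23
y1 = 20^(-1) mod 23 = 15
y2 = 23^(-1) mod 20 = 7
x = (3×20×15 + 1×23×7) mod 460 = 141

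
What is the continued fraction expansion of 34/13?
[2; 1, 1, 1, 1, 2]

Euclidean algorithm steps:
34 = 2 × 13 + 8
13 = 1 × 8 + 5
8 = 1 × 5 + 3
5 = 1 × 3 + 2
3 = 1 × 2 + 1
2 = 2 × 1 + 0
Continued fraction: [2; 1, 1, 1, 1, 2]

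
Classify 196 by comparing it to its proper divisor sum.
abundant

Proper divisors of 196: sum = 1 + 2 + 4 + 7 + 14 + 28 + 49 + 98 = 203
Since 203 > 196, 196 is abundant.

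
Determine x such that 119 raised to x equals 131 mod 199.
104

Baby-step giant-step with step n = ⌈√199⌉ = 15.
Baby steps 119^j mod 199 (j:value) for j=0..14: 0:1, 1:119, 2:32, 3:27, 4:29, 5:68, 6:132, 7:186, 8:45, 9:181, 10:47, 11:21, 12:111, 13:75, 14:169.
Giant-step multiplier: 119^(-15) ≡ 119^(198-15) = 119^183 ≡ 83 (mod 199).
Giant steps γ_i = 131·83^i mod 199: γ_0=131, γ_1=127, γ_2=193, γ_3=99, γ_4=58, γ_5=38, γ_6=169 (in table at j=14).
x = i·n + j = 6·15 + 14 = 104.
Check: 119^104 ≡ 131 (mod 199).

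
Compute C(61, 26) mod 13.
6

Using Lucas' theorem:
Write n=61 and k=26 in base 13:
n in base 13: [4, 9]
k in base 13: [2, 0]
C(61,26) mod 13 = ∏ C(n_i, k_i) mod 13
Digit binomials (mod 13): C(4,2) = 6; C(9,0) = 1
Product: 6 × 1 = 6 ≡ 6 (mod 13)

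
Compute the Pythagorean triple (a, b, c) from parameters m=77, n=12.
(5785, 1848, 6073)

Euclid's formula: a = m² - n², b = 2mn, c = m² + n²
m = 77, n = 12
a = 77² - 12² = 5929 - 144 = 5785
b = 2 × 77 × 12 = 1848
c = 77² + 12² = 5929 + 144 = 6073
Verification: 5785² + 1848² = 33466225 + 3415104 = 36881329 = 6073² ✓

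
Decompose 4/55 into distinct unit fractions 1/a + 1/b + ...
1/14 + 1/770

Greedy algorithm:
4/55: ceiling(55/4) = 14, use 1/14
1/770: ceiling(770/1) = 770, use 1/770
Result: 4/55 = 1/14 + 1/770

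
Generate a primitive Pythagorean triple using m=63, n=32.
(2945, 4032, 4993)

Euclid's formula: a = m² - n², b = 2mn, c = m² + n²
m = 63, n = 32
a = 63² - 32² = 3969 - 1024 = 2945
b = 2 × 63 × 32 = 4032
c = 63² + 32² = 3969 + 1024 = 4993
Verification: 2945² + 4032² = 8673025 + 16257024 = 24930049 = 4993² ✓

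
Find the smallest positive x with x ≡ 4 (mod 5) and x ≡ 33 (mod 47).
174

Using Chinese Remainder Theorem:
M = 5 × 47 = 235
M1 = 47, M2 = 5
y1 = 47^(-1) mod 5 = 3
y2 = 5^(-1) mod 47 = 19
x = (4×47×3 + 33×5×19) mod 235 = 174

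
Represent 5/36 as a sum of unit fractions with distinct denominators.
1/8 + 1/72

Greedy algorithm:
5/36: ceiling(36/5) = 8, use 1/8
1/72: ceiling(72/1) = 72, use 1/72
Result: 5/36 = 1/8 + 1/72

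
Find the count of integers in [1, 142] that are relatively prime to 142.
70

142 = 2 × 71
φ(n) = n × ∏(1 - 1/p) for each prime p dividing n
φ(142) = 142 × (1 - 1/2) × (1 - 1/71) = 70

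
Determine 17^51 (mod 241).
28

Repeated squaring. Binary of 51 = 110011.
17^1 ≡ 17 (mod 241); 17^2 ≡ 48 (mod 241); 17^4 ≡ 135 (mod 241); 17^8 ≡ 150 (mod 241); 17^16 ≡ 87 (mod 241); 17^32 ≡ 98 (mod 241)
17^51 = 17^1 × 17^2 × 17^16 × 17^32 ≡ 28 (mod 241)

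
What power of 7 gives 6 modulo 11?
7

Baby-step giant-step with step n = ⌈√11⌉ = 4.
Baby steps 7^j mod 11 (j:value) for j=0..3: 0:1, 1:7, 2:5, 3:2.
Giant-step multiplier: 7^(-4) ≡ 7^(10-4) = 7^6 ≡ 4 (mod 11).
Giant steps γ_i = 6·4^i mod 11: γ_0=6, γ_1=2 (in table at j=3).
x = i·n + j = 1·4 + 3 = 7.
Check: 7^7 ≡ 6 (mod 11).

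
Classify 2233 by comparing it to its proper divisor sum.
deficient

Proper divisors of 2233: sum = 1 + 7 + 11 + 29 + 77 + 203 + 319 = 647
Since 647 < 2233, 2233 is deficient.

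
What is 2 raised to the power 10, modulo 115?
104

Repeated squaring. Binary of 10 = 1010.
2^1 ≡ 2 (mod 115); 2^2 ≡ 4 (mod 115); 2^4 ≡ 16 (mod 115); 2^8 ≡ 26 (mod 115)
2^10 = 2^2 × 2^8 ≡ 104 (mod 115)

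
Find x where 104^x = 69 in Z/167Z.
149

Baby-step giant-step with step n = ⌈√167⌉ = 13.
Baby steps 104^j mod 167 (j:value) for j=0..12: 0:1, 1:104, 2:128, 3:119, 4:18, 5:35, 6:133, 7:138, 8:157, 9:129, 10:56, 11:146, 12:154.
Giant-step multiplier: 104^(-13) ≡ 104^(166-13) = 104^153 ≡ 73 (mod 167).
Giant steps γ_i = 69·73^i mod 167: γ_0=69, γ_1=27, γ_2=134, γ_3=96, γ_4=161, γ_5=63, γ_6=90, γ_7=57, γ_8=153, γ_9=147, γ_10=43, γ_11=133 (in table at j=6).
x = i·n + j = 11·13 + 6 = 149.
Check: 104^149 ≡ 69 (mod 167).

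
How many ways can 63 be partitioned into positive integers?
1505499

p(n) counts ways to write n as a sum of positive integers (order ignored).
Euler's pentagonal recurrence: p(k) = p(k-1) + p(k-2) - p(k-5) - p(k-7) + p(k-12) + p(k-15) - ... (offsets j(3j∓1)/2, signs ++--, p(0)=1, p(<0)=0).
DP table for k = 0..62: p(0)=1, p(1)=1, p(2)=2, p(3)=3, p(4)=5, p(5)=7, p(6)=11, p(7)=15, p(8)=22, p(9)=30, p(10)=42, p(11)=56, p(12)=77, p(13)=101, p(14)=135, p(15)=176, p(16)=231, p(17)=297, p(18)=385, p(19)=490, p(20)=627, p(21)=792, p(22)=1002, p(23)=1255, p(24)=1575, p(25)=1958, p(26)=2436, p(27)=3010, p(28)=3718, p(29)=4565, p(30)=5604, p(31)=6842, p(32)=8349, p(33)=10143, p(34)=12310, p(35)=14883, p(36)=17977, p(37)=21637, p(38)=26015, p(39)=31185, p(40)=37338, p(41)=44583, p(42)=53174, p(43)=63261, p(44)=75175, p(45)=89134, p(46)=105558, p(47)=124754, p(48)=147273, p(49)=173525, p(50)=204226, p(51)=239943, p(52)=281589, p(53)=329931, p(54)=386155, p(55)=451276, p(56)=526823, p(57)=614154, p(58)=715220, p(59)=831820, p(60)=966467, p(61)=1121505, p(62)=1300156.
Final step: p(63) = p(62) + p(61) - p(58) - p(56) + p(51) + p(48) - p(41) - p(37) + p(28) + p(23) - p(12) - p(6)
= 1300156 + 1121505 - 715220 - 526823 + 239943 + 147273 - 44583 - 21637 + 3718 + 1255 - 77 - 11
= 1505499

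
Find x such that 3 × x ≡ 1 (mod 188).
63

gcd(3, 188) = 1, so the inverse exists.
Extended Euclidean algorithm on (188, 3):
188 = 62 × 3 + 2  ⟹  2 = (1)·188 + (-62)·3
3 = 1 × 2 + 1  ⟹  1 = (-1)·188 + (63)·3
So (63)·3 ≡ 1 (mod 188), i.e. 3^(-1) ≡ 63 (mod 188).
Check: 3 × 63 = 189 ≡ 1 (mod 188)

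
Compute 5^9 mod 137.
53

Repeated squaring. Binary of 9 = 1001.
5^1 ≡ 5 (mod 137); 5^2 ≡ 25 (mod 137); 5^4 ≡ 77 (mod 137); 5^8 ≡ 38 (mod 137)
5^9 = 5^1 × 5^8 ≡ 53 (mod 137)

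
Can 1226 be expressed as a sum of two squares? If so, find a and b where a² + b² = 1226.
1² + 35² (a=1, b=35)

Factorization: 1226 = 2 × 613
By Fermat: n is sum of two squares iff every prime p ≡ 3 (mod 4) appears to even power.
All primes ≡ 3 (mod 4) appear to even power.
Search a = 0, 1, 2, … for 1226 - a² a perfect square: first hit at a = 1: 1226 - 1 = 1225 = 35².
1226 = 1² + 35² = 1 + 1225 ✓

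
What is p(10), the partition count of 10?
42

p(n) counts ways to write n as a sum of positive integers (order ignored).
Examples: 10; 9 + 1; 8 + 2; 8 + 1 + 1; 7 + 3; ... (42 total)
p(10) = 42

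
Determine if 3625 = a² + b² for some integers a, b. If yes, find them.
5² + 60² (a=5, b=60)

Factorization: 3625 = 5^3 × 29
By Fermat: n is sum of two squares iff every prime p ≡ 3 (mod 4) appears to even power.
All primes ≡ 3 (mod 4) appear to even power.
Search a = 0, 1, 2, … for 3625 - a² a perfect square: first hit at a = 5: 3625 - 25 = 3600 = 60².
3625 = 5² + 60² = 25 + 3600 ✓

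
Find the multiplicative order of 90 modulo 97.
96

97 is prime, so ord(90) divides φ(97) = 96.
Divisors of 96: 1, 2, 3, 4, 6, 8, 12, 16, 24, 32, 48, 96.
Repeated squaring: 90^1 ≡ 90, 90^2 ≡ 49, 90^4 ≡ 73, 90^8 ≡ 91, 90^16 ≡ 36, 90^32 ≡ 35, 90^64 ≡ 61 (mod 97).
Test 90^d mod 97 for each divisor d in increasing order:
90^1 ≡ 90
90^2 ≡ 49
90^3 = 90^2·90^1 ≡ 45
90^4 ≡ 73
90^6 = 90^4·90^2 ≡ 85
90^8 ≡ 91
90^12 = 90^8·90^4 ≡ 47
90^16 ≡ 36
90^24 = 90^16·90^8 ≡ 75
90^32 ≡ 35
90^48 = 90^32·90^16 ≡ 96
90^96 = 90^64·90^32 ≡ 1  ← first divisor giving 1
The order is 96.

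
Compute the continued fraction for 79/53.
[1; 2, 26]

Euclidean algorithm steps:
79 = 1 × 53 + 26
53 = 2 × 26 + 1
26 = 26 × 1 + 0
Continued fraction: [1; 2, 26]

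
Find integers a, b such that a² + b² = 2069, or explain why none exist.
25² + 38² (a=25, b=38)

Factorization: 2069 = 2069
By Fermat: n is sum of two squares iff every prime p ≡ 3 (mod 4) appears to even power.
All primes ≡ 3 (mod 4) appear to even power.
Search a = 0, 1, 2, … for 2069 - a² a perfect square: first hit at a = 25: 2069 - 625 = 1444 = 38².
2069 = 25² + 38² = 625 + 1444 ✓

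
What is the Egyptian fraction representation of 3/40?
1/14 + 1/280

Greedy algorithm:
3/40: ceiling(40/3) = 14, use 1/14
1/280: ceiling(280/1) = 280, use 1/280
Result: 3/40 = 1/14 + 1/280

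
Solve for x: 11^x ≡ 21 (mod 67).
10

Baby-step giant-step with step n = ⌈√67⌉ = 9.
Baby steps 11^j mod 67 (j:value) for j=0..8: 0:1, 1:11, 2:54, 3:58, 4:35, 5:50, 6:14, 7:20, 8:19.
Giant-step multiplier: 11^(-9) ≡ 11^(66-9) = 11^57 ≡ 42 (mod 67).
Giant steps γ_i = 21·42^i mod 67: γ_0=21, γ_1=11 (in table at j=1).
x = i·n + j = 1·9 + 1 = 10.
Check: 11^10 ≡ 21 (mod 67).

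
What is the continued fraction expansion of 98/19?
[5; 6, 3]

Euclidean algorithm steps:
98 = 5 × 19 + 3
19 = 6 × 3 + 1
3 = 3 × 1 + 0
Continued fraction: [5; 6, 3]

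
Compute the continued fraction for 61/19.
[3; 4, 1, 3]

Euclidean algorithm steps:
61 = 3 × 19 + 4
19 = 4 × 4 + 3
4 = 1 × 3 + 1
3 = 3 × 1 + 0
Continued fraction: [3; 4, 1, 3]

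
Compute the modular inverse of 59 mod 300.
239

gcd(59, 300) = 1, so the inverse exists.
Extended Euclidean algorithm on (300, 59):
300 = 5 × 59 + 5  ⟹  5 = (1)·300 + (-5)·59
59 = 11 × 5 + 4  ⟹  4 = (-11)·300 + (56)·59
5 = 1 × 4 + 1  ⟹  1 = (12)·300 + (-61)·59
So (-61)·59 ≡ 1 (mod 300), i.e. 59^(-1) ≡ -61 ≡ 239 (mod 300).
Check: 59 × 239 = 14101 ≡ 1 (mod 300)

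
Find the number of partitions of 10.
42

p(n) counts ways to write n as a sum of positive integers (order ignored).
Examples: 10; 9 + 1; 8 + 2; 8 + 1 + 1; 7 + 3; ... (42 total)
p(10) = 42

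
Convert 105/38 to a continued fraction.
[2; 1, 3, 4, 2]

Euclidean algorithm steps:
105 = 2 × 38 + 29
38 = 1 × 29 + 9
29 = 3 × 9 + 2
9 = 4 × 2 + 1
2 = 2 × 1 + 0
Continued fraction: [2; 1, 3, 4, 2]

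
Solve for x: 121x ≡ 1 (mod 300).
181

gcd(121, 300) = 1, so the inverse exists.
Extended Euclidean algorithm on (300, 121):
300 = 2 × 121 + 58  ⟹  58 = (1)·300 + (-2)·121
121 = 2 × 58 + 5  ⟹  5 = (-2)·300 + (5)·121
58 = 11 × 5 + 3  ⟹  3 = (23)·300 + (-57)·121
5 = 1 × 3 + 2  ⟹  2 = (-25)·300 + (62)·121
3 = 1 × 2 + 1  ⟹  1 = (48)·300 + (-119)·121
So (-119)·121 ≡ 1 (mod 300), i.e. 121^(-1) ≡ -119 ≡ 181 (mod 300).
Check: 121 × 181 = 21901 ≡ 1 (mod 300)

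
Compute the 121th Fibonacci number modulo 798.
727

Matrix identity: Q^n = [[F_(n+1), F_n], [F_n, F_(n-1)]] with Q = [[1,1],[1,0]].
n = 121 = 1111001₂. Square-and-multiply, entries mod 798:
Q^1 = [[1,1],[1,0]]
Q^3 = (Q^1)²·Q = [[3,2],[2,1]]
Q^7 = (Q^3)²·Q = [[21,13],[13,8]]
Q^15 = (Q^7)²·Q = [[189,610],[610,377]]
Q^30 = (Q^15)² = [[43,524],[524,317]]
Q^60 = (Q^30)² = [[317,312],[312,5]]
Q^121 = (Q^60)²·Q = [[643,727],[727,714]]
F_121 mod 798 = Q^121[0][1] = 727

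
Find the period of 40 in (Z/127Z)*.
42

127 is prime, so ord(40) divides φ(127) = 126.
Divisors of 126: 1, 2, 3, 6, 7, 9, 14, 18, 21, 42, 63, 126.
Repeated squaring: 40^1 ≡ 40, 40^2 ≡ 76, 40^4 ≡ 61, 40^8 ≡ 38, 40^16 ≡ 47, 40^32 ≡ 50, 40^64 ≡ 87 (mod 127).
Test 40^d mod 127 for each divisor d in increasing order:
40^1 ≡ 40
40^2 ≡ 76
40^3 = 40^2·40^1 ≡ 119
40^6 = 40^4·40^2 ≡ 64
40^7 = 40^4·40^2·40^1 ≡ 20
40^9 = 40^8·40^1 ≡ 123
40^14 = 40^8·40^4·40^2 ≡ 19
40^18 = 40^16·40^2 ≡ 16
40^21 = 40^16·40^4·40^1 ≡ 126
40^42 = 40^32·40^8·40^2 ≡ 1  ← first divisor giving 1
The order is 42.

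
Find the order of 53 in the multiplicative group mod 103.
102

103 is prime, so ord(53) divides φ(103) = 102.
Divisors of 102: 1, 2, 3, 6, 17, 34, 51, 102.
Repeated squaring: 53^1 ≡ 53, 53^2 ≡ 28, 53^4 ≡ 63, 53^8 ≡ 55, 53^16 ≡ 38, 53^32 ≡ 2, 53^64 ≡ 4 (mod 103).
Test 53^d mod 103 for each divisor d in increasing order:
53^1 ≡ 53
53^2 ≡ 28
53^3 = 53^2·53^1 ≡ 42
53^6 = 53^4·53^2 ≡ 13
53^17 = 53^16·53^1 ≡ 57
53^34 = 53^32·53^2 ≡ 56
53^51 = 53^32·53^16·53^2·53^1 ≡ 102
53^102 = 53^64·53^32·53^4·53^2 ≡ 1  ← first divisor giving 1
The order is 102.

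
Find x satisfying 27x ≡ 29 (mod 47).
x ≡ 15 (mod 47)

gcd(27, 47) = 1, which divides 29, so solutions exist.
Find 27^(-1) mod 47 by the extended Euclidean algorithm:
47 = 1 × 27 + 20  ⟹  20 = (1)·47 + (-1)·27
27 = 1 × 20 + 7  ⟹  7 = (-1)·47 + (2)·27
20 = 2 × 7 + 6  ⟹  6 = (3)·47 + (-5)·27
7 = 1 × 6 + 1  ⟹  1 = (-4)·47 + (7)·27
So (7)·27 ≡ 1 (mod 47), i.e. 27^(-1) ≡ 7 (mod 47).
x ≡ 7 × 29 = 203 ≡ 15 (mod 47).
Check: 27 × 15 = 405 ≡ 29 (mod 47).
Unique solution: x ≡ 15 (mod 47)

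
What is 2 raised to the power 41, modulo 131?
37

Repeated squaring. Binary of 41 = 101001.
2^1 ≡ 2 (mod 131); 2^2 ≡ 4 (mod 131); 2^4 ≡ 16 (mod 131); 2^8 ≡ 125 (mod 131); 2^16 ≡ 36 (mod 131); 2^32 ≡ 117 (mod 131)
2^41 = 2^1 × 2^8 × 2^32 ≡ 37 (mod 131)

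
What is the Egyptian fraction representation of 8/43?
1/6 + 1/52 + 1/6708

Greedy algorithm:
8/43: ceiling(43/8) = 6, use 1/6
5/258: ceiling(258/5) = 52, use 1/52
1/6708: ceiling(6708/1) = 6708, use 1/6708
Result: 8/43 = 1/6 + 1/52 + 1/6708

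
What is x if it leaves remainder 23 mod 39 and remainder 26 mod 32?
218

Using Chinese Remainder Theorem:
M = 39 × 32 = 1248
M1 = 32, M2 = 39
y1 = 32^(-1) mod 39 = 11
y2 = 39^(-1) mod 32 = 23
x = (23×32×11 + 26×39×23) mod 1248 = 218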